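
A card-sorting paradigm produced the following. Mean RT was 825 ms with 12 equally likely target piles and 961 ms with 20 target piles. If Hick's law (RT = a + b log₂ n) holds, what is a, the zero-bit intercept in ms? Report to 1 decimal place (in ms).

163.4 ms

The slope on a log₂ axis is (961 − 825) / (4.3219 − 3.5850) = 184.541 ms/bit.
Intercept: a = 825 − 184.541·log₂(12) = 163.429 ms.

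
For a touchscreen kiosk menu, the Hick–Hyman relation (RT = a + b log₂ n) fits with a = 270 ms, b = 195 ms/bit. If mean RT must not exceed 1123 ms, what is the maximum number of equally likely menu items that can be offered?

Set 270 + 195·log₂ n ≤ 1123 → log₂ n ≤ (1123 − 270)/195 = 4.3744.
So n ≤ 2^4.3744 = 20.740; the largest integer n is 20.

20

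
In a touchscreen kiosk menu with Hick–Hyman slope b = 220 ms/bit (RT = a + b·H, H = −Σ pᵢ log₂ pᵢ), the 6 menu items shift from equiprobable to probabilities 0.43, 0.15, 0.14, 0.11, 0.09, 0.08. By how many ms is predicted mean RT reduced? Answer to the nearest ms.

The RT saving is b·ΔH. Equiprobable H₀ = log₂(6) = 2.5850 bits; with the given probabilities H = 2.2857 bits.
b·(H₀ − H) = 220 × (2.5850 − 2.2857) = 65.84 ms.

66 ms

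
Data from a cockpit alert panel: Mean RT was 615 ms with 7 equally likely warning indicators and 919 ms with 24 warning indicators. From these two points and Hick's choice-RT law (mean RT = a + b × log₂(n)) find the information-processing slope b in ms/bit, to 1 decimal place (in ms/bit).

The slope on a log₂ axis is (919 − 615) / (4.5850 − 2.8074) = 171.016 ms/bit.

171.0 ms/bit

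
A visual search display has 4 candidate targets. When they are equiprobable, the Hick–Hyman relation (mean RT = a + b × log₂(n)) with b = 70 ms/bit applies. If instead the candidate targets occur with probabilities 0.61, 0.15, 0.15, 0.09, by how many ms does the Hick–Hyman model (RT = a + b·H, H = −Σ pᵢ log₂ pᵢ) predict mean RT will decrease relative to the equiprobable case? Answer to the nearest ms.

30 ms

The RT saving is b·ΔH. Equiprobable H₀ = log₂(4) = 2.0000 bits; with the given probabilities H = 1.5687 bits.
b·(H₀ − H) = 70 × (2.0000 − 1.5687) = 30.19 ms.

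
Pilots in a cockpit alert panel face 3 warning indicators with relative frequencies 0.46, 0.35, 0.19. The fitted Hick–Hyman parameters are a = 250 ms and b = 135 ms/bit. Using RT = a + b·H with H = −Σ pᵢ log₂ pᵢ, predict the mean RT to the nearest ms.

453 ms

Entropy contributions −pᵢ log₂ pᵢ: 0.5153, 0.5301, 0.4552; sum H = 1.5007 bits.
RT = a + bH = 250 + 135·1.5007 = 452.59 ms.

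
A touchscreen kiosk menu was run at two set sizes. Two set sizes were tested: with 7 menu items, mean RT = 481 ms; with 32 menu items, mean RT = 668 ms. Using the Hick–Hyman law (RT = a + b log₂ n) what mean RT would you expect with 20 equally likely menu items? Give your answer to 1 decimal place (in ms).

Fit slope and intercept:
  b = (668 − 481) / (log₂ 32 − log₂ 7) = 187 / (5 − 2.8074) = 85.285 ms/bit
  a = 481 − 85.285 × 2.8074 = 241.574 ms
Then RT(20) = 241.574 + 85.285 × log₂ 20 = 241.574 + 85.285 × 4.3219 ≈ 610.171 ms.

610.2 ms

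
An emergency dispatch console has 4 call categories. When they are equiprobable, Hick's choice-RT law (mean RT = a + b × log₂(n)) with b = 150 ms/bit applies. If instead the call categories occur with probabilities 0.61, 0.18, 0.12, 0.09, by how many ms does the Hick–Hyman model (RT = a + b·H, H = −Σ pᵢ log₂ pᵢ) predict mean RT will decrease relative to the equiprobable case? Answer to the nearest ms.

66 ms

The RT saving is b·ΔH. Equiprobable H₀ = log₂(4) = 2.0000 bits; with the given probabilities H = 1.5600 bits.
b·(H₀ − H) = 150 × (2.0000 − 1.5600) = 66.00 ms.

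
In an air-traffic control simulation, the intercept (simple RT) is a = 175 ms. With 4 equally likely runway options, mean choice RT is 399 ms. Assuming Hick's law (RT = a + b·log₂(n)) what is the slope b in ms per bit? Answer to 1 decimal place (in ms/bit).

b = (399 − 175) / log₂(4) = 224 / 2 = 112.000 ms/bit.

112.0 ms/bit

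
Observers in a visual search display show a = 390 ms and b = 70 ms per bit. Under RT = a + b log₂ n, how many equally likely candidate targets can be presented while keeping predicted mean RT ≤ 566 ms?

70·log₂ n ≤ 566 − 390 = 176, giving log₂ n ≤ 2.5143 and n ≤ 5.713. The largest whole number is 5.

5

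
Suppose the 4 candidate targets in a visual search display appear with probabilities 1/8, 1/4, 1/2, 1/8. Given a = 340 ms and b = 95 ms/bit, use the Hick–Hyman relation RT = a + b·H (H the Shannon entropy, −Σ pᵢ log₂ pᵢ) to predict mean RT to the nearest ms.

Each term −pᵢ log₂ pᵢ: 0.125·3 + 0.25·2 + 0.5·1 + 0.125·3; summed, H = 1.750 bits.
Mean RT = a + bH = 340 + 95·1.750 = 506.25 ms.

506 ms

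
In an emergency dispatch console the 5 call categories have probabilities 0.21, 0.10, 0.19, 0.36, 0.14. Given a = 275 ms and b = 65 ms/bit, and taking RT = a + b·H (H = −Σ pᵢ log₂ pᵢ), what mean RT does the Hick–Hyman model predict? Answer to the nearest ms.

Entropy contributions −pᵢ log₂ pᵢ: 0.4728, 0.3322, 0.4552, 0.5306, 0.3971; sum H = 2.1880 bits.
RT = a + bH = 275 + 65·2.1880 = 417.22 ms.

417 ms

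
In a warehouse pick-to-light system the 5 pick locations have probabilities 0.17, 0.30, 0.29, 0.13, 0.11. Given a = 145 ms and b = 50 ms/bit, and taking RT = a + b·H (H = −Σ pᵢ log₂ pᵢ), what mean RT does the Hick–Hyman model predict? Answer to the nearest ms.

255 ms

Entropy contributions −pᵢ log₂ pᵢ: 0.4346, 0.5211, 0.5179, 0.3826, 0.3503; sum H = 2.2065 bits.
RT = a + bH = 145 + 50·2.2065 = 255.33 ms.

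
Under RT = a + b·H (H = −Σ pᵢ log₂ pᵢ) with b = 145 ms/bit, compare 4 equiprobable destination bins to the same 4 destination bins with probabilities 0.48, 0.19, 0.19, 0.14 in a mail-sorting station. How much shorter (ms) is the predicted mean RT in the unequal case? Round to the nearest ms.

Equiprobable entropy H₀ = log₂ 4 = 2.0000 bits.
Skewed entropy H = −Σ pᵢ log₂ pᵢ = 1.8158 bits.
ΔRT = b·(H₀ − H) = 145 × 0.1842 = 26.70 ms.

27 ms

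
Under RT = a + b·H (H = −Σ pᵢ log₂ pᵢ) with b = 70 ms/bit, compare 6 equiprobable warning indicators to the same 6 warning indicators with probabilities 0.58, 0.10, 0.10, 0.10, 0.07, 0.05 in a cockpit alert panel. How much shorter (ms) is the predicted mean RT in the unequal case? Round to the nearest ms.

45 ms

Equiprobable entropy H₀ = log₂ 6 = 2.5850 bits.
Skewed entropy H = −Σ pᵢ log₂ pᵢ = 1.9370 bits.
ΔRT = b·(H₀ − H) = 70 × 0.6479 = 45.35 ms.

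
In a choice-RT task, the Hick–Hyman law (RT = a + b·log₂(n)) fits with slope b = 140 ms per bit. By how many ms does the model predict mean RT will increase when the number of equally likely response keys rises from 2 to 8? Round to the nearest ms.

Only the slope matters, since a is common to both: ΔRT = b·log₂(n₂/n₁).
log₂(8) − log₂(2) = log₂(8/2) = log₂(4) = 2.
ΔRT = 140 × 2.0000 = 280.000 ms.

280 ms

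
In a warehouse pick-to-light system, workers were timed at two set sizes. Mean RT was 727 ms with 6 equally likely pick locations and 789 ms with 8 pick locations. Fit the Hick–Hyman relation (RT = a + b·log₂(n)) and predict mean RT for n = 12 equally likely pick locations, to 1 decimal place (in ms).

876.4 ms

Fit slope and intercept:
  b = (789 − 727) / (log₂ 8 − log₂ 6) = 62 / (3 − 2.5850) = 149.384 ms/bit
  a = 727 − 149.384 × 2.5850 = 340.848 ms
Then RT(12) = 340.848 + 149.384 × log₂ 12 = 340.848 + 149.384 × 3.5850 ≈ 876.384 ms.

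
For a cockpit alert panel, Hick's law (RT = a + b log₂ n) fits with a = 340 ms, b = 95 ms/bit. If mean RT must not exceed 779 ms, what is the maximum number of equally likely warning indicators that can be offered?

Set 340 + 95·log₂ n ≤ 779 → log₂ n ≤ (779 − 340)/95 = 4.6211.
So n ≤ 2^4.6211 = 24.608; the largest integer n is 24.

24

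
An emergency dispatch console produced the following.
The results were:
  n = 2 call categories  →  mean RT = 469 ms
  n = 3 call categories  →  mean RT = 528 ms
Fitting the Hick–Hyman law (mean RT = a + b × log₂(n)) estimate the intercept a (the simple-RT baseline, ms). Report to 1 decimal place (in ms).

368.1 ms

Slope: b = (528 − 469) / (log₂ 3 − log₂ 2) = 59/0.5850 = 100.861 ms/bit.
a = RT₁ − b·log₂ n₁ = 469 − 100.861 × 1 = 368.139 ms.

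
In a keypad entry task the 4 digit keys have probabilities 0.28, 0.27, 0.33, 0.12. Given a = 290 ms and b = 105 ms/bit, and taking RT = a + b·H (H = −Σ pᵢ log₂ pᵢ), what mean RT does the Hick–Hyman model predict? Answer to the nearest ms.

492 ms

Entropy contributions −pᵢ log₂ pᵢ: 0.5142, 0.5100, 0.5278, 0.3671; sum H = 1.9191 bits.
RT = a + bH = 290 + 105·1.9191 = 491.51 ms.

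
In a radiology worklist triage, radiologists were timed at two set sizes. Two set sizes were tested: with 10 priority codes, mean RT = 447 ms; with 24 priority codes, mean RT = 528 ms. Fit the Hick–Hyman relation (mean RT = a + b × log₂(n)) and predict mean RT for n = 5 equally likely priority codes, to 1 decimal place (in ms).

382.9 ms

With log₂ n on the abscissa the relation is linear; from the two conditions:
  b = (528 − 447) / (log₂ 24 − log₂ 10) = 81 / (4.5850 − 3.3219) = 64.131 ms/bit
  a = 447 − 64.131 × 3.3219 = 233.961 ms
Then RT(5) = 233.961 + 64.131 × log₂ 5 = 233.961 + 64.131 × 2.3219 ≈ 382.869 ms.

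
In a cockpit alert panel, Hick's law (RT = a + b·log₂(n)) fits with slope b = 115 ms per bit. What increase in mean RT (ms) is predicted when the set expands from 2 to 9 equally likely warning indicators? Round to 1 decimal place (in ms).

249.5 ms

ΔRT = (a + b log₂ n₂) − (a + b log₂ n₁) = b·(log₂ n₂ − log₂ n₁).
log₂(9) − log₂(2) = 3.1699 − 1 = 2.1699.
ΔRT = 115 × 2.1699 = 249.541 ms.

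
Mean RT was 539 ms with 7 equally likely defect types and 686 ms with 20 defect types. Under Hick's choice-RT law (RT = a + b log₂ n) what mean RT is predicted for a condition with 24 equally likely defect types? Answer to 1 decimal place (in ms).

Solve the two-equation system in a and b:
  b = (686 − 539) / (log₂ 20 − log₂ 7) = 147 / (4.3219 − 2.8074) = 97.057 ms/bit
  a = 539 − 97.057 × 2.8074 = 266.526 ms
Then RT(24) = 266.526 + 97.057 × log₂ 24 = 266.526 + 97.057 × 4.5850 ≈ 711.529 ms.

711.5 ms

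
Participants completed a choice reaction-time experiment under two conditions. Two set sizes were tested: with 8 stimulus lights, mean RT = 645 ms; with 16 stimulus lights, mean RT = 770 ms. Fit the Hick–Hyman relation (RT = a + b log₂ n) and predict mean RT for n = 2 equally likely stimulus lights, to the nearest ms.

395 ms

Solve the two-equation system in a and b:
  b = (770 − 645) / (log₂ 16 − log₂ 8) = 125 / (4 − 3) = 125 ms/bit
  a = 645 − 125 × 3 = 270 ms
Then RT(2) = 270 + 125 × log₂ 2 = 270 + 125 × 1 ≈ 395.000 ms.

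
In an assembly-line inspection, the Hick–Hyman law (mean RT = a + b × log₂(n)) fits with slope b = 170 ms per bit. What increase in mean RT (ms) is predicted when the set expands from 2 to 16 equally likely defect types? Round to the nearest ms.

510 ms

Only the slope matters, since a is common to both: ΔRT = b·log₂(n₂/n₁).
log₂(16) − log₂(2) = log₂(16/2) = log₂(8) = 3.
ΔRT = 170 × 3.0000 = 510.000 ms.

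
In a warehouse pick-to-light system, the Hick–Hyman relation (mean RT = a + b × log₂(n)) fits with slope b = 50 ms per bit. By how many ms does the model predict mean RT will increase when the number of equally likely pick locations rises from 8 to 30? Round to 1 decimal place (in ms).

ΔRT = (a + b log₂ n₂) − (a + b log₂ n₁) = b·(log₂ n₂ − log₂ n₁).
log₂(30) − log₂(8) = 4.9069 − 3 = 1.9069.
ΔRT = 50 × 1.9069 = 95.345 ms.

95.3 ms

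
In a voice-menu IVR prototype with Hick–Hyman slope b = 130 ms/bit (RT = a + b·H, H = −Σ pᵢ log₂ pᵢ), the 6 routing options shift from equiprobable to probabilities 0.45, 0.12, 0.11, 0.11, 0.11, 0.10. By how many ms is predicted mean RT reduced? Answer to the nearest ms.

41 ms

The RT saving is b·ΔH. Equiprobable H₀ = log₂(6) = 2.5850 bits; with the given probabilities H = 2.2685 bits.
b·(H₀ − H) = 130 × (2.5850 − 2.2685) = 41.14 ms.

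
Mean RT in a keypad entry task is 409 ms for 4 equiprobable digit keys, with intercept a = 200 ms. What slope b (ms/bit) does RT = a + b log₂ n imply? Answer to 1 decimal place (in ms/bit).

104.5 ms/bit

4 alternatives carry log₂ 4 = 2 bits; the choice cost is 409 − 200 = 209 ms, so b = 209/2 = 104.500 ms/bit.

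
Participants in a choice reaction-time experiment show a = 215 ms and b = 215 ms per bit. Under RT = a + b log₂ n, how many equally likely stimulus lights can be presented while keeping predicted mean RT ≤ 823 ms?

7

Set 215 + 215·log₂ n ≤ 823 → log₂ n ≤ (823 − 215)/215 = 2.8279.
So n ≤ 2^2.8279 = 7.100; the largest integer n is 7.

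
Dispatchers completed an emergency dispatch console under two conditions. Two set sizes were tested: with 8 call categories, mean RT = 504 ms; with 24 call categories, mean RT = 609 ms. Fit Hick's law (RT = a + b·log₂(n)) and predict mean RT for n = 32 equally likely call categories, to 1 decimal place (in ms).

With log₂ n on the abscissa the relation is linear; from the two conditions:
  b = (609 − 504) / (log₂ 24 − log₂ 8) = 105 / (4.5850 − 3) = 66.248 ms/bit
  a = 504 − 66.248 × 3 = 305.257 ms
Then RT(32) = 305.257 + 66.248 × log₂ 32 = 305.257 + 66.248 × 5 ≈ 636.495 ms.

636.5 ms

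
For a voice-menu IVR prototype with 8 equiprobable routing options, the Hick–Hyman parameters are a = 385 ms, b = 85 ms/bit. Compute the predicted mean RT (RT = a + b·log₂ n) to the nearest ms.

640 ms

log₂(8) = 3 bits, so RT = 385 + 85 × 3 ≈ 640.000 ms.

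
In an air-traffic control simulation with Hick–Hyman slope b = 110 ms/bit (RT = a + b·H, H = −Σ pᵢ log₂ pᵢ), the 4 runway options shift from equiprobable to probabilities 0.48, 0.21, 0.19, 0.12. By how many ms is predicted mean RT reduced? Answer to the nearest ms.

22 ms

Equiprobable entropy H₀ = log₂ 4 = 2.0000 bits.
Skewed entropy H = −Σ pᵢ log₂ pᵢ = 1.8034 bits.
ΔRT = b·(H₀ − H) = 110 × 0.1966 = 21.63 ms.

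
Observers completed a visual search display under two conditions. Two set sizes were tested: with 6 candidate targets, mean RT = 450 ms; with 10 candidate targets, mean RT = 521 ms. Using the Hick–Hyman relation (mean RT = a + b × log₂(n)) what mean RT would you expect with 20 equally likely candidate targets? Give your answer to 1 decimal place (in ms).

Fit slope and intercept:
  b = (521 − 450) / (log₂ 10 − log₂ 6) = 71 / (3.3219 − 2.5850) = 96.341 ms/bit
  a = 450 − 96.341 × 2.5850 = 200.962 ms
Then RT(20) = 200.962 + 96.341 × log₂ 20 = 200.962 + 96.341 × 4.3219 ≈ 617.341 ms.

617.3 ms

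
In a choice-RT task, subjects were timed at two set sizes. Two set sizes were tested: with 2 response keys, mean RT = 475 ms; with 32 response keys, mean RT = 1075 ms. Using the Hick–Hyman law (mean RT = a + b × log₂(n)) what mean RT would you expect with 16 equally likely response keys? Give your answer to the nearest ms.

925 ms

Solve the two-equation system in a and b:
  b = (1075 − 475) / (log₂ 32 − log₂ 2) = 600 / (5 − 1) = 150 ms/bit
  a = 475 − 150 × 1 = 325 ms
Then RT(16) = 325 + 150 × log₂ 16 = 325 + 150 × 4 ≈ 925.000 ms.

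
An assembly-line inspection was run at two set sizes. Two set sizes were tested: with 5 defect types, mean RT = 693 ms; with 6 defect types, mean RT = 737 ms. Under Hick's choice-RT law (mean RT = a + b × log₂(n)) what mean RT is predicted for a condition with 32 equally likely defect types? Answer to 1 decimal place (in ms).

1141.0 ms

With log₂ n on the abscissa the relation is linear; from the two conditions:
  b = (737 − 693) / (log₂ 6 − log₂ 5) = 44 / (2.5850 − 2.3219) = 167.278 ms/bit
  a = 693 − 167.278 × 2.3219 = 304.591 ms
Then RT(32) = 304.591 + 167.278 × log₂ 32 = 304.591 + 167.278 × 5 ≈ 1140.984 ms.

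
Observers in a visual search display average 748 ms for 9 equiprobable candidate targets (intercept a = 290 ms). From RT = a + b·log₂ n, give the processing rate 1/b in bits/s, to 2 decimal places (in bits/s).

Choice component = 748 − 290 = 458 ms over log₂(9) = 3.1699 bits.
b = 458 / 3.1699 = 144.483 ms/bit, so 1/b = 6.921 bits/s.

6.92 bits/s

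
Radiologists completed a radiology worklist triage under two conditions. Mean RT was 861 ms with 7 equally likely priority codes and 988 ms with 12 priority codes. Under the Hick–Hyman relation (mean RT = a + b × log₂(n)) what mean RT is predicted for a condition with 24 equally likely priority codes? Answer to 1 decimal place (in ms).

Solve the two-equation system in a and b:
  b = (988 − 861) / (log₂ 12 − log₂ 7) = 127 / (3.5850 − 2.8074) = 163.321 ms/bit
  a = 861 − 163.321 × 2.8074 = 402.499 ms
Then RT(24) = 402.499 + 163.321 × log₂ 24 = 402.499 + 163.321 × 4.5850 ≈ 1151.321 ms.

1151.3 ms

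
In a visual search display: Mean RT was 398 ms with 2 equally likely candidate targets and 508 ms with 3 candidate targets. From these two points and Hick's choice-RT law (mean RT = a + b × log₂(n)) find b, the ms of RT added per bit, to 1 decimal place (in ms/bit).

Slope: b = (508 − 398) / (log₂ 3 − log₂ 2) = 110/0.5850 = 188.046 ms/bit.

188.0 ms/bit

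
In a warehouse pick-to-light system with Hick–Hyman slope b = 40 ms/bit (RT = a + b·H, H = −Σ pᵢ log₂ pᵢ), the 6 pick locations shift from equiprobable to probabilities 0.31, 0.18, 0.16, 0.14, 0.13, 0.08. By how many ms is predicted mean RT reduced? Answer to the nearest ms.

5 ms

The RT saving is b·ΔH. Equiprobable H₀ = log₂(6) = 2.5850 bits; with the given probabilities H = 2.4634 bits.
b·(H₀ − H) = 40 × (2.5850 − 2.4634) = 4.86 ms.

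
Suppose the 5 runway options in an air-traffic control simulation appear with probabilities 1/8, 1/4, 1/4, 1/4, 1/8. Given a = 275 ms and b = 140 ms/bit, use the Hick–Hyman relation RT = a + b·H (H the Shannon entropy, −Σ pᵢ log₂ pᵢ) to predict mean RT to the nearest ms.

590 ms

H = −Σ pᵢ log₂ pᵢ = 0.125·3 + 0.25·2 + 0.25·2 + 0.25·2 + 0.125·3 = 2.250 bits.
RT = 275 + 140 × 2.250 = 590.00 ms.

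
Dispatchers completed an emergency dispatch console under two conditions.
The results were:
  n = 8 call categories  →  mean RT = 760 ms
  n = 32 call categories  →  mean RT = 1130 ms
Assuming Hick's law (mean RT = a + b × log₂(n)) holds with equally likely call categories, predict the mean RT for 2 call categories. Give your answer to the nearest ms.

390 ms

Solve the two-equation system in a and b:
  b = (1130 − 760) / (log₂ 32 − log₂ 8) = 370 / (5 − 3) = 185 ms/bit
  a = 760 − 185 × 3 = 205 ms
Then RT(2) = 205 + 185 × log₂ 2 = 205 + 185 × 1 ≈ 390.000 ms.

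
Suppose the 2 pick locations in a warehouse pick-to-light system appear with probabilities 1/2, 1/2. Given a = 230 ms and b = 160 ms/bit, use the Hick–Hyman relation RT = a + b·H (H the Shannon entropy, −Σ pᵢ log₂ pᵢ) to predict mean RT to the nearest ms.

H = −Σ pᵢ log₂ pᵢ = 0.5·1 + 0.5·1 = 1.000 bits.
RT = 230 + 160 × 1.000 = 390.00 ms.

390 ms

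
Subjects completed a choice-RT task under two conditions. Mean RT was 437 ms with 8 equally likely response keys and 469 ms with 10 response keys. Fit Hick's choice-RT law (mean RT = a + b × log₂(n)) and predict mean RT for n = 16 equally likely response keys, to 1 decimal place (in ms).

RT is linear in log₂ n, so two points fix the line:
  b = (469 − 437) / (log₂ 10 − log₂ 8) = 32 / (3.3219 − 3) = 99.401 ms/bit
  a = 437 − 99.401 × 3 = 138.797 ms
Then RT(16) = 138.797 + 99.401 × log₂ 16 = 138.797 + 99.401 × 4 ≈ 536.401 ms.

536.4 ms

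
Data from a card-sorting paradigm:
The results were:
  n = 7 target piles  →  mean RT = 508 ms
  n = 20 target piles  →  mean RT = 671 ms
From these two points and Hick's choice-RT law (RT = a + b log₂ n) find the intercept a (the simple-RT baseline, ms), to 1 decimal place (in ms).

205.9 ms

The slope on a log₂ axis is (671 − 508) / (4.3219 − 2.8074) = 107.621 ms/bit.
a = RT₁ − b·log₂ n₁ = 508 − 107.621 × 2.8074 = 205.869 ms.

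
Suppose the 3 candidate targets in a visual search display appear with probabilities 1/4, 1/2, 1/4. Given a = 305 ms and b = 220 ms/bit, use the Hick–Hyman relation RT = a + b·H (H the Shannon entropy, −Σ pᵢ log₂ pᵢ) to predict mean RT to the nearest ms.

H = −Σ pᵢ log₂ pᵢ = 0.25·2 + 0.5·1 + 0.25·2 = 1.500 bits.
RT = 305 + 220 × 1.500 = 635.00 ms.

635 ms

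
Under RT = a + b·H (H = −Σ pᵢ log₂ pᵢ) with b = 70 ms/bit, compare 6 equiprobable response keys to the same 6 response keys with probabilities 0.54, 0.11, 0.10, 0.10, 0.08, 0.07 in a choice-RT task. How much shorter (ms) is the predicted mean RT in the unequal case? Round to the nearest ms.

The RT saving is b·ΔH. Equiprobable H₀ = log₂(6) = 2.5850 bits; with the given probabilities H = 2.0548 bits.
b·(H₀ − H) = 70 × (2.5850 − 2.0548) = 37.11 ms.

37 ms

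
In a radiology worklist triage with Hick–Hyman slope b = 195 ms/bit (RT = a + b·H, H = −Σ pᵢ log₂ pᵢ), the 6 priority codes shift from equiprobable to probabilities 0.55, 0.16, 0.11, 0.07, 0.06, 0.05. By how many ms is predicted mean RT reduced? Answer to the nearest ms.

119 ms

The RT saving is b·ΔH. Equiprobable H₀ = log₂(6) = 2.5850 bits; with the given probabilities H = 1.9759 bits.
b·(H₀ − H) = 195 × (2.5850 − 1.9759) = 118.77 ms.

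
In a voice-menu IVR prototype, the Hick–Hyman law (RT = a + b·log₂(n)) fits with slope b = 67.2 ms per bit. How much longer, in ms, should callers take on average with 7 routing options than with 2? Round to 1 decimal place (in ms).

121.5 ms

ΔRT = (a + b log₂ n₂) − (a + b log₂ n₁) = b·(log₂ n₂ − log₂ n₁).
log₂(7) − log₂(2) = 2.8074 − 1 = 1.8074.
ΔRT = 67.2 × 1.8074 = 121.454 ms.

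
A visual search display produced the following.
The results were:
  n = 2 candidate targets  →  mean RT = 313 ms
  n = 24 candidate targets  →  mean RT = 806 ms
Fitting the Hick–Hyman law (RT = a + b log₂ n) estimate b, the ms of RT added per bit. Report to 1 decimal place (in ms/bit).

The slope on a log₂ axis is (806 − 313) / (4.5850 − 1) = 137.519 ms/bit.

137.5 ms/bit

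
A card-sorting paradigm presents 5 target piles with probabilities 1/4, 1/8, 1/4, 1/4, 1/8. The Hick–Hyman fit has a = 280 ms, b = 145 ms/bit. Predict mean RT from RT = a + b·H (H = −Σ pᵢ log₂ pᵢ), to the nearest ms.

606 ms

H = −Σ pᵢ log₂ pᵢ = 0.25·2 + 0.125·3 + 0.25·2 + 0.25·2 + 0.125·3 = 2.250 bits.
RT = 280 + 145 × 2.250 = 606.25 ms.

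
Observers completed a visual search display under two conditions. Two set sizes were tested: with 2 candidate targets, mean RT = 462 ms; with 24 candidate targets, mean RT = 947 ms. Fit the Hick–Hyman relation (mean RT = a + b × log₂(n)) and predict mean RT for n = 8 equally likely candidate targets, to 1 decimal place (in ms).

732.6 ms

Solve the two-equation system in a and b:
  b = (947 − 462) / (log₂ 24 − log₂ 2) = 485 / (4.5850 − 1) = 135.287 ms/bit
  a = 462 − 135.287 × 1 = 326.713 ms
Then RT(8) = 326.713 + 135.287 × log₂ 8 = 326.713 + 135.287 × 3 ≈ 732.575 ms.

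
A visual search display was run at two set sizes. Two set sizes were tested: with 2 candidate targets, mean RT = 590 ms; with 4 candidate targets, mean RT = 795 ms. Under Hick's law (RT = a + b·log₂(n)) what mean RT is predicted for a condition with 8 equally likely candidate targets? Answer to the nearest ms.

1000 ms

RT is linear in log₂ n, so two points fix the line:
  b = (795 − 590) / (log₂ 4 − log₂ 2) = 205 / (2 − 1) = 205 ms/bit
  a = 590 − 205 × 1 = 385 ms
Then RT(8) = 385 + 205 × log₂ 8 = 385 + 205 × 3 ≈ 1000.000 ms.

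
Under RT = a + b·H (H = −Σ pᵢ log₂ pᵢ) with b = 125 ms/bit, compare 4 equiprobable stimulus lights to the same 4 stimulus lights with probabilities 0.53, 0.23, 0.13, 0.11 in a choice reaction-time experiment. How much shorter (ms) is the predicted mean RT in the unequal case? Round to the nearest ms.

37 ms

The RT saving is b·ΔH. Equiprobable H₀ = log₂(4) = 2.0000 bits; with the given probabilities H = 1.7060 bits.
b·(H₀ − H) = 125 × (2.0000 − 1.7060) = 36.74 ms.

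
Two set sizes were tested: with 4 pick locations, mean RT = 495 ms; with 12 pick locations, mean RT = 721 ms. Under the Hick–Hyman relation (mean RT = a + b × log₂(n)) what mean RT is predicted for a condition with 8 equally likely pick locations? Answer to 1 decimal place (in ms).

Fit slope and intercept:
  b = (721 − 495) / (log₂ 12 − log₂ 4) = 226 / (3.5850 − 2) = 142.590 ms/bit
  a = 495 − 142.590 × 2 = 209.820 ms
Then RT(8) = 209.820 + 142.590 × log₂ 8 = 209.820 + 142.590 × 3 ≈ 637.590 ms.

637.6 ms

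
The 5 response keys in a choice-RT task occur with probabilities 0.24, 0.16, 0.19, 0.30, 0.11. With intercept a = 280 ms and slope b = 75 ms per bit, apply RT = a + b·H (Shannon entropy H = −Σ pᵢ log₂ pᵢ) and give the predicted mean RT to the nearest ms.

Entropy contributions −pᵢ log₂ pᵢ: 0.4941, 0.4230, 0.4552, 0.5211, 0.3503; sum H = 2.2438 bits.
RT = a + bH = 280 + 75·2.2438 = 448.28 ms.

448 ms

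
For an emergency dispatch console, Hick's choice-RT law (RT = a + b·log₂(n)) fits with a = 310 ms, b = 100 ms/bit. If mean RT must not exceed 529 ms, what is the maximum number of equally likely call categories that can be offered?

Information budget: (529 − 310)/100 = 2.1900 bits, so n ≤ 2^2.1900 = 4.563 → at most 4.

4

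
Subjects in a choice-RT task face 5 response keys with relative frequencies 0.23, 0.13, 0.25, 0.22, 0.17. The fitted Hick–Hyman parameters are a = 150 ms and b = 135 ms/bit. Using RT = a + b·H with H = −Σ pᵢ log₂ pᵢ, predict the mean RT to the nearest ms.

459 ms

H = 0.23·log₂(1/0.23) + 0.13·log₂(1/0.13) + 0.25·log₂(1/0.25) + 0.22·log₂(1/0.22) + 0.17·log₂(1/0.17) = 2.2855 bits.
RT = 150 + 135 × 2.2855 = 458.54 ms.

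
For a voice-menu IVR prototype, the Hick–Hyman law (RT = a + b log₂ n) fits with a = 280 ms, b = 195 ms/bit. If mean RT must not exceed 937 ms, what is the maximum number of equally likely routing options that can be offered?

10

Information budget: (937 − 280)/195 = 3.3692 bits, so n ≤ 2^3.3692 = 10.333 → at most 10.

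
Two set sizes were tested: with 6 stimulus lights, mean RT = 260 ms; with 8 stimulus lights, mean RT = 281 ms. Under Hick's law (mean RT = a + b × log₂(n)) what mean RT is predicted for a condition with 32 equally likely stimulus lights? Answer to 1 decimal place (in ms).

With log₂ n on the abscissa the relation is linear; from the two conditions:
  b = (281 − 260) / (log₂ 8 − log₂ 6) = 21 / (3 − 2.5850) = 50.598 ms/bit
  a = 260 − 50.598 × 2.5850 = 129.206 ms
Then RT(32) = 129.206 + 50.598 × log₂ 32 = 129.206 + 50.598 × 5 ≈ 382.196 ms.

382.2 ms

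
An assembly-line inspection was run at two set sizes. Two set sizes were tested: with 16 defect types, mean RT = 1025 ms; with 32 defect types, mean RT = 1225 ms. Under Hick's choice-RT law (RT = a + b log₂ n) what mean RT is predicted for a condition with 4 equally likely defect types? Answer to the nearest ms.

625 ms

RT is linear in log₂ n, so two points fix the line:
  b = (1225 − 1025) / (log₂ 32 − log₂ 16) = 200 / (5 − 4) = 200 ms/bit
  a = 1025 − 200 × 4 = 225 ms
Then RT(4) = 225 + 200 × log₂ 4 = 225 + 200 × 2 ≈ 625.000 ms.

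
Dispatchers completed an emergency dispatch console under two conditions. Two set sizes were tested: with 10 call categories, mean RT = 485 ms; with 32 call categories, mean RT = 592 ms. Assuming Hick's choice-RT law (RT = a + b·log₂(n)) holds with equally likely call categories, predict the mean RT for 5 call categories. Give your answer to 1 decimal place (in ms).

RT is linear in log₂ n, so two points fix the line:
  b = (592 − 485) / (log₂ 32 − log₂ 10) = 107 / (5 − 3.3219) = 63.764 ms/bit
  a = 485 − 63.764 × 3.3219 = 273.182 ms
Then RT(5) = 273.182 + 63.764 × log₂ 5 = 273.182 + 63.764 × 2.3219 ≈ 421.236 ms.

421.2 ms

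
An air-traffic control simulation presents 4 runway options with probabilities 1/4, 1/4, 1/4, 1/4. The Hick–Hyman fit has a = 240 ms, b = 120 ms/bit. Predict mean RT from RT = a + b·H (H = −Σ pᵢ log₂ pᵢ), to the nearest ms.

Each term −pᵢ log₂ pᵢ: 0.25·2 + 0.25·2 + 0.25·2 + 0.25·2; summed, H = 2.000 bits.
Mean RT = a + bH = 240 + 120·2.000 = 480.00 ms.

480 ms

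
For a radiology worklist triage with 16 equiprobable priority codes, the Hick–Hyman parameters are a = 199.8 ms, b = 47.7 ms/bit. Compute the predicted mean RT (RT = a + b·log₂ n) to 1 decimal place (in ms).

390.6 ms

log₂(16) = 4 bits, so RT = 199.8 + 47.7 × 4 ≈ 390.600 ms.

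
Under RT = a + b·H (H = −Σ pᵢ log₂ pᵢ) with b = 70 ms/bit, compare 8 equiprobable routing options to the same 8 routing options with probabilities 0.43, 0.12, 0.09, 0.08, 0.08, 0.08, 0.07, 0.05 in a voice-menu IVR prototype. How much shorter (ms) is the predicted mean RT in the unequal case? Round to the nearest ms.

31 ms

The RT saving is b·ΔH. Equiprobable H₀ = log₂(8) = 3.0000 bits; with the given probabilities H = 2.5625 bits.
b·(H₀ − H) = 70 × (3.0000 − 2.5625) = 30.63 ms.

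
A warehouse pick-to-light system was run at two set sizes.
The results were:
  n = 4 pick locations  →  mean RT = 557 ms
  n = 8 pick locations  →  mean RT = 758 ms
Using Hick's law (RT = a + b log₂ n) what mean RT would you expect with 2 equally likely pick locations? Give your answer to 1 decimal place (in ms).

356.0 ms

RT is linear in log₂ n, so two points fix the line:
  b = (758 − 557) / (log₂ 8 − log₂ 4) = 201 / (3 − 2) = 201.000 ms/bit
  a = 557 − 201.000 × 2 = 155.000 ms
Then RT(2) = 155.000 + 201.000 × log₂ 2 = 155.000 + 201.000 × 1 ≈ 356.000 ms.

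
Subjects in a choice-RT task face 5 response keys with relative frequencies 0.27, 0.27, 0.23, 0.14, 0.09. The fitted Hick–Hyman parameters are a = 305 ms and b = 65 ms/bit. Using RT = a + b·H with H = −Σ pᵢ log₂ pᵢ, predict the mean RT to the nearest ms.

H = 0.27·log₂(1/0.27) + 0.27·log₂(1/0.27) + 0.23·log₂(1/0.23) + 0.14·log₂(1/0.14) + 0.09·log₂(1/0.09) = 2.2175 bits.
RT = 305 + 65 × 2.2175 = 449.14 ms.

449 ms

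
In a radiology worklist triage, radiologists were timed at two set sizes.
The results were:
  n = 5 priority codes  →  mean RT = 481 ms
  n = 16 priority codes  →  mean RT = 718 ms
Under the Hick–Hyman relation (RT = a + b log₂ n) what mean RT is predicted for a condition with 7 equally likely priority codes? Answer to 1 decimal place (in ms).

Solve the two-equation system in a and b:
  b = (718 − 481) / (log₂ 16 − log₂ 5) = 237 / (4 − 2.3219) = 141.234 ms/bit
  a = 481 − 141.234 × 2.3219 = 153.066 ms
Then RT(7) = 153.066 + 141.234 × log₂ 7 = 153.066 + 141.234 × 2.8074 ≈ 549.559 ms.

549.6 ms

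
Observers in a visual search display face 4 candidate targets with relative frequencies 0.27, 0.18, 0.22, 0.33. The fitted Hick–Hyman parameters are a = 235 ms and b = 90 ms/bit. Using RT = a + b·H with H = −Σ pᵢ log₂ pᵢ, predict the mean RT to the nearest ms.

Entropy contributions −pᵢ log₂ pᵢ: 0.5100, 0.4453, 0.4806, 0.5278; sum H = 1.9637 bits.
RT = a + bH = 235 + 90·1.9637 = 411.74 ms.

412 ms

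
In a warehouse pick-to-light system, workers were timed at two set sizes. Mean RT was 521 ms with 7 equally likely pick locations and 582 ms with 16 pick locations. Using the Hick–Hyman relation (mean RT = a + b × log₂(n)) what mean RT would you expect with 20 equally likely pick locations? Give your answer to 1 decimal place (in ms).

With log₂ n on the abscissa the relation is linear; from the two conditions:
  b = (582 − 521) / (log₂ 16 − log₂ 7) = 61 / (4 − 2.8074) = 51.147 ms/bit
  a = 521 − 51.147 × 2.8074 = 377.413 ms
Then RT(20) = 377.413 + 51.147 × log₂ 20 = 377.413 + 51.147 × 4.3219 ≈ 598.466 ms.

598.5 ms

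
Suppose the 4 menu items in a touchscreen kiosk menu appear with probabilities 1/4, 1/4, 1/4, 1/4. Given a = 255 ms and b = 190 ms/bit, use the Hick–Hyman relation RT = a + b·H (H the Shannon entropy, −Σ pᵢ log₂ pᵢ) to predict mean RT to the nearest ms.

635 ms

H = −Σ pᵢ log₂ pᵢ = 0.25·2 + 0.25·2 + 0.25·2 + 0.25·2 = 2.000 bits.
RT = 255 + 190 × 2.000 = 635.00 ms.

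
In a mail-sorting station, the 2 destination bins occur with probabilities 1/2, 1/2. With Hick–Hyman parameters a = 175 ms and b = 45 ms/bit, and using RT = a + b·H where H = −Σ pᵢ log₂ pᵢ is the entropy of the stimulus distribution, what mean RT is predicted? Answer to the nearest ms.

220 ms

Each term −pᵢ log₂ pᵢ: 0.5·1 + 0.5·1; summed, H = 1.000 bits.
Mean RT = a + bH = 175 + 45·1.000 = 220.00 ms.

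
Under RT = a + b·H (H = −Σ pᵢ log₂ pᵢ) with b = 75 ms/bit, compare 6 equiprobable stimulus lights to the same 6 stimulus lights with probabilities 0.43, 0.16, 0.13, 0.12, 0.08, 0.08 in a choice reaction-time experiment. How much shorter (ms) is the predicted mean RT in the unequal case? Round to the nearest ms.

Equiprobable entropy H₀ = log₂ 6 = 2.5850 bits.
Skewed entropy H = −Σ pᵢ log₂ pᵢ = 2.2793 bits.
ΔRT = b·(H₀ − H) = 75 × 0.3057 = 22.92 ms.

23 ms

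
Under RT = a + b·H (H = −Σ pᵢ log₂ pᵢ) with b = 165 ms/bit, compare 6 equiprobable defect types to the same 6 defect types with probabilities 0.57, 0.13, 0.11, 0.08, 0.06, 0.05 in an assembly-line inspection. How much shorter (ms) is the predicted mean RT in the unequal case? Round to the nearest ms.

Equiprobable entropy H₀ = log₂ 6 = 2.5850 bits.
Skewed entropy H = −Σ pᵢ log₂ pᵢ = 1.9463 bits.
ΔRT = b·(H₀ − H) = 165 × 0.6386 = 105.38 ms.

105 ms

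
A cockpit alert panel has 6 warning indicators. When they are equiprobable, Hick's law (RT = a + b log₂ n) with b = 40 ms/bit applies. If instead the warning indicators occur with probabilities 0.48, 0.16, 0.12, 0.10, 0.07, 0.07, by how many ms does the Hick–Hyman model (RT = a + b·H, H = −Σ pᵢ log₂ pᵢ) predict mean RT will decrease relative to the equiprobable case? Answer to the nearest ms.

The RT saving is b·ΔH. Equiprobable H₀ = log₂(6) = 2.5850 bits; with the given probabilities H = 2.1677 bits.
b·(H₀ − H) = 40 × (2.5850 − 2.1677) = 16.69 ms.

17 ms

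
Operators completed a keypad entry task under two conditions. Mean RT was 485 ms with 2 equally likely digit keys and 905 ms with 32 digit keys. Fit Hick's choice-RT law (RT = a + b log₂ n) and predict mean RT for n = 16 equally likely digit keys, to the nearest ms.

800 ms

Fit slope and intercept:
  b = (905 − 485) / (log₂ 32 − log₂ 2) = 420 / (5 − 1) = 105 ms/bit
  a = 485 − 105 × 1 = 380 ms
Then RT(16) = 380 + 105 × log₂ 16 = 380 + 105 × 4 ≈ 800.000 ms.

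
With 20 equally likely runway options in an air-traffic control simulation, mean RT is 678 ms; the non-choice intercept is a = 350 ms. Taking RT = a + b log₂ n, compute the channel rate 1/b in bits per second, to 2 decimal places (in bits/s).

b = (678 − 350)/log₂ 20 = 328/4.3219 = 75.892 ms per bit = 0.07589 s/bit; the reciprocal is 13.177 bits/s.

13.18 bits/s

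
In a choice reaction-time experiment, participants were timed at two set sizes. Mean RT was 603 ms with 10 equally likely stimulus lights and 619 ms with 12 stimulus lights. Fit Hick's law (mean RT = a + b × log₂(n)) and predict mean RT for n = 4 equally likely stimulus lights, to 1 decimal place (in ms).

Solve the two-equation system in a and b:
  b = (619 − 603) / (log₂ 12 − log₂ 10) = 16 / (3.5850 − 3.3219) = 60.829 ms/bit
  a = 603 − 60.829 × 3.3219 = 400.932 ms
Then RT(4) = 400.932 + 60.829 × log₂ 4 = 400.932 + 60.829 × 2 ≈ 522.589 ms.

522.6 ms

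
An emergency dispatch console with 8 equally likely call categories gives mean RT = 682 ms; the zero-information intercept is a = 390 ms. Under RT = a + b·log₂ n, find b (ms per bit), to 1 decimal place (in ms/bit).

log₂(8) = 3 bits.
b = (RT − a)/log₂ n = (682 − 390) / 3 = 97.333 ms/bit.

97.3 ms/bit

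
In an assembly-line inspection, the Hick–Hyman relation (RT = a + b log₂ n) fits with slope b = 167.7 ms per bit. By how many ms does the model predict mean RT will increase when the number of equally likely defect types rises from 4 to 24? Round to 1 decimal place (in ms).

The intercept a cancels: ΔRT = b·(log₂ n₂ − log₂ n₁) = b·log₂(n₂/n₁).
log₂(24) − log₂(4) = 4.5850 − 2 = 2.5850.
ΔRT = 167.7 × 2.5850 = 433.498 ms.

433.5 ms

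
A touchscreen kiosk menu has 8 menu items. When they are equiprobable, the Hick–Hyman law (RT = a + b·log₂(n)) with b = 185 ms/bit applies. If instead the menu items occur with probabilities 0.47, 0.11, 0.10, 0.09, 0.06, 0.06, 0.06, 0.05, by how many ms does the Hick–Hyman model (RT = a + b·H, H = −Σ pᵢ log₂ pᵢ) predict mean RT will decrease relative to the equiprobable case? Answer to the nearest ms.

Equiprobable entropy H₀ = log₂ 8 = 3.0000 bits.
Skewed entropy H = −Σ pᵢ log₂ pᵢ = 2.4538 bits.
ΔRT = b·(H₀ − H) = 185 × 0.5462 = 101.05 ms.

101 ms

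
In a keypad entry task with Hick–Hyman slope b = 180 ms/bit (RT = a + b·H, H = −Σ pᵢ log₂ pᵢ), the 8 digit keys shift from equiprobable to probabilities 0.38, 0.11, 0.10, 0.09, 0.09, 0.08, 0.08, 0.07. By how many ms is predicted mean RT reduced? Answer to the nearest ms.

The RT saving is b·ΔH. Equiprobable H₀ = log₂(8) = 3.0000 bits; with the given probabilities H = 2.6898 bits.
b·(H₀ − H) = 180 × (3.0000 − 2.6898) = 55.83 ms.

56 ms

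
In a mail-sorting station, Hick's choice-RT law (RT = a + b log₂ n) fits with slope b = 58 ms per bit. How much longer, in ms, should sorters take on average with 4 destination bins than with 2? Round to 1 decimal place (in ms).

The intercept a cancels: ΔRT = b·(log₂ n₂ − log₂ n₁) = b·log₂(n₂/n₁).
log₂(4) − log₂(2) = log₂(4/2) = log₂(2) = 1.
ΔRT = 58 × 1.0000 = 58.000 ms.

58.0 ms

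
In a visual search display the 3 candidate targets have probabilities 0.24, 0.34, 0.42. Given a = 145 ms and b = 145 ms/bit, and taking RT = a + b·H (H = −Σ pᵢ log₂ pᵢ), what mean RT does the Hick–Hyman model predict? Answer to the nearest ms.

370 ms

Entropy contributions −pᵢ log₂ pᵢ: 0.4941, 0.5292, 0.5256; sum H = 1.5490 bits.
RT = a + bH = 145 + 145·1.5490 = 369.60 ms.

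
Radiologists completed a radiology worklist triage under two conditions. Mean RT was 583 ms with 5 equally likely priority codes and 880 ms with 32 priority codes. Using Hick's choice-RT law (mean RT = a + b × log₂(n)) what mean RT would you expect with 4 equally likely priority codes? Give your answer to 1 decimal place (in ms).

547.3 ms

Fit slope and intercept:
  b = (880 − 583) / (log₂ 32 − log₂ 5) = 297 / (5 − 2.3219) = 110.901 ms/bit
  a = 583 − 110.901 × 2.3219 = 325.497 ms
Then RT(4) = 325.497 + 110.901 × log₂ 4 = 325.497 + 110.901 × 2 ≈ 547.298 ms.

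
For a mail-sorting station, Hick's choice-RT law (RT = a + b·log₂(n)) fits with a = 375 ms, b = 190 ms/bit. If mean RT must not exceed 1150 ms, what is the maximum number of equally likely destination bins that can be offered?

Information budget: (1150 − 375)/190 = 4.0789 bits, so n ≤ 2^4.0789 = 16.900 → at most 16.

16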